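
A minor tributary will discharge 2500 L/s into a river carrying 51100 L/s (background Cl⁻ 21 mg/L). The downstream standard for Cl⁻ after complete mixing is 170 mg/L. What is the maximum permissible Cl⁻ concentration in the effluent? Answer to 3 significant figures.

3220 mg/L

At the limit, (Qr·Cr + Qe·Cₑ)/(Qr + Qe) = 170:
Cₑ = (53600·170 − 51100·21.00) / 2500 = 3216 mg/L.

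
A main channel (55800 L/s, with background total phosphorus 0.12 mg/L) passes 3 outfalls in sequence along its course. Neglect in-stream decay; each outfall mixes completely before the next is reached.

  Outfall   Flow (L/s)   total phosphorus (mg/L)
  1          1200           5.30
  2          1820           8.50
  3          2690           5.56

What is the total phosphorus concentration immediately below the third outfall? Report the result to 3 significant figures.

After outfall 1: Q = 55800 + 1200 = 57000 L/s; C = (55800·0.1200 + 1200·5.300)/57000 = 0.2291 mg/L.
After outfall 2: Q = 57000 + 1820 = 58820 L/s; C = (57000·0.2291 + 1820·8.500)/58820 = 0.4850 mg/L.
After outfall 3: Q = 58820 + 2690 = 61510 L/s; C = (58820·0.4850 + 2690·5.560)/61510 = 0.7069 mg/L.

0.707 mg/L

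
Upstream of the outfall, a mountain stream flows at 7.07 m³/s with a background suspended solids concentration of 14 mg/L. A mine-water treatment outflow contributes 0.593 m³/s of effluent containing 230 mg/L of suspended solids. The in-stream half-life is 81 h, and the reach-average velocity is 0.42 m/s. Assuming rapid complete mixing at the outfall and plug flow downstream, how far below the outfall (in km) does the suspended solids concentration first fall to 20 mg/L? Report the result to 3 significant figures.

75.8 km

Mass balance: C = (7.070·14.00 + 0.5930·230.0) / 7.663 = 235.4/7.663 = 30.72 mg/L.
Half-life 81 h → k = ln 2 / 81 = 0.008557 h⁻¹ = 0.2054 d⁻¹.
Set 30.72·exp(−k·t) = 20 → t = ln(30.72/20)/k = 180500 s = 50.13 h.
Distance = v·t = 0.42·180500 = 75800 m = 75.80 km.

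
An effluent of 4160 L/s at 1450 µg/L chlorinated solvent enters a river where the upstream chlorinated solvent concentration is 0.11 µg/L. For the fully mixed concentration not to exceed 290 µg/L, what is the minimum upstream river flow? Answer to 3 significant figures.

16600 L/s

Set C_mix = 290: (Q·0.1100 + 4160·1450) / (Q + 4160) = 290
→ Q = 4160·(1450 − 290)/(290 − 0.1100) = 16650 L/s.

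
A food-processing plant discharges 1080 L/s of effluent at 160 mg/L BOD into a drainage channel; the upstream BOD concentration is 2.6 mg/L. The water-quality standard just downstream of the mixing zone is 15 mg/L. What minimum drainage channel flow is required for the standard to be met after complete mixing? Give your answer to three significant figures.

12600 L/s

Set C_mix = 15: (Q·2.600 + 1080·160.0) / (Q + 1080) = 15
→ Q = 1080·(160.0 − 15)/(15 − 2.600) = 12630 L/s.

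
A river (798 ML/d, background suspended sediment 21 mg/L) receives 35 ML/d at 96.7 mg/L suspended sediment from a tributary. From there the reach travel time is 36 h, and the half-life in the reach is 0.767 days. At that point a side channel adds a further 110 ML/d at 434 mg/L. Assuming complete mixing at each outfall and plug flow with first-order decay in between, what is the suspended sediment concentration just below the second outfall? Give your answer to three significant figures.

56.1 mg/L

After mixing, C = (798.0·21.00 + 35.00·96.70) / 833.0 = 20140/833.0 = 24.18 mg/L; combined flow 833.0 ML/d.
Half-life 0.767 d → k = ln 2 / 0.767 = 0.9037 d⁻¹.
After decay, C = 24.18 × e^(−kt) = 24.18 × 0.2578 = 6.234 mg/L.
Second outfall: C = (833.0·6.234 + 110.0·434.0)/943.0 = 56.13 mg/L.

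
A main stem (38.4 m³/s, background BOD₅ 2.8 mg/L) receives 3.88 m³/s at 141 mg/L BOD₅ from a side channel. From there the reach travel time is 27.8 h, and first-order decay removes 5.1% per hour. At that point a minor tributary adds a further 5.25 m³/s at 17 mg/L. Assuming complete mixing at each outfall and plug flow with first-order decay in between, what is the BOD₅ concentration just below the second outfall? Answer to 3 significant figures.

5.09 mg/L

Flow-weighted average: C = (38.40·2.800 + 3.880·141.0) / 42.28 = 654.6/42.28 = 15.48 mg/L; combined flow 42.28 m³/s.
5.1%/h lost → k = −ln(1 − 0.051) = 0.05235 h⁻¹.
After decay, C = 15.48 × e^(−kt) = 15.48 × 0.2333 = 3.613 mg/L.
Second outfall: C = (42.28·3.613 + 5.250·17.00)/47.53 = 5.091 mg/L.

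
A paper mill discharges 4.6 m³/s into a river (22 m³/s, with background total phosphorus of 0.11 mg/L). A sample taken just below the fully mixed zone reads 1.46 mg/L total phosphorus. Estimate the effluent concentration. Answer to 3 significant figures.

7.92 mg/L

Mass balance: 22.00·0.1100 + 4.600·Cₑ = 26.60·1.460
→ Cₑ = (26.60·1.460 − 22.00·0.1100) / 4.600 = 7.917 mg/L.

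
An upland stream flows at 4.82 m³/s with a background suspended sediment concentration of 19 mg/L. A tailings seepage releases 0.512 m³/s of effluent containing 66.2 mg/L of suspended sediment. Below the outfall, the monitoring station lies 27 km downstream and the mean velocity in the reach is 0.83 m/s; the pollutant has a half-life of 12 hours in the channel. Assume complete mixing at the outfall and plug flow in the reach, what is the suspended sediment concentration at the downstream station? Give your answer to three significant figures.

14.0 mg/L

Flow-weighted average: C = (4.820·19.00 + 0.5120·66.20) / 5.332 = 125.5/5.332 = 23.53 mg/L.
Travel time t = 27·1000 / 0.83 = 32530 s = 9.036 h.
Half-life 12 h → k = ln 2 / 12 = 0.05776 h⁻¹ = 1.386 d⁻¹.
First-order decay: C = 23.53·exp(−k·t) = 23.53·0.5934 = 13.96 mg/L.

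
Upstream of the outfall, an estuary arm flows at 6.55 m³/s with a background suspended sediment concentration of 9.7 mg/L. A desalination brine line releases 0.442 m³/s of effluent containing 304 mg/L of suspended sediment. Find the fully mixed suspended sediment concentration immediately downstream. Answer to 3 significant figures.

28.3 mg/L

Mixed concentration C = ΣQC/ΣQ = (6.550·9.700 + 0.4420·304.0) / 6.992 = 197.9/6.992 = 28.30 mg/L.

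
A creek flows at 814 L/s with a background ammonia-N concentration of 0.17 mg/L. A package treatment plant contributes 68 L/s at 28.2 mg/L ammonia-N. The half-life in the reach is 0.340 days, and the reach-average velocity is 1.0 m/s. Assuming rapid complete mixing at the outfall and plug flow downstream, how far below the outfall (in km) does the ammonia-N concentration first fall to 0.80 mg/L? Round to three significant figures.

Flow-weighted average: C = (814.0·0.1700 + 68.00·28.20) / 882.0 = 2056/882.0 = 2.331 mg/L.
Half-life 0.340 d → k = ln 2 / 0.340 = 2.039 d⁻¹.
Set 2.331·exp(−k·t) = 0.80 → t = ln(2.331/0.80)/k = 45320 s = 12.59 h.
Distance = v·t = 1.0·45320 = 45320 m = 45.32 km.

45.3 km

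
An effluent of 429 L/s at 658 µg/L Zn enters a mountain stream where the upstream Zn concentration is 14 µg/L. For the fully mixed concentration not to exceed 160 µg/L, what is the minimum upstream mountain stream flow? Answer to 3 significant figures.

1460 L/s

Set C_mix = 160: (Q·14.00 + 429.0·658.0) / (Q + 429.0) = 160
→ Q = 429.0·(658.0 − 160)/(160 − 14.00) = 1463 L/s.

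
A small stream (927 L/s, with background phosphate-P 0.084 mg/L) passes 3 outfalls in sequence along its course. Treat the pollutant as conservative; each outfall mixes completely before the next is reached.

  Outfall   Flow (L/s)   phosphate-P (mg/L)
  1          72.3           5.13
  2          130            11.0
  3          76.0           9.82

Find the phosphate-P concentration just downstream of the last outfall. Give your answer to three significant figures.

Outfall 1: combined Q = 999.3 L/s; C = (927.0·0.08400 + 72.30·5.130)/999.3 = 0.4491 mg/L.
Outfall 2: combined Q = 1129 L/s; C = (999.3·0.4491 + 130.0·11.00)/1129 = 1.664 mg/L.
Outfall 3: combined Q = 1205 L/s; C = (1129·1.664 + 76.00·9.820)/1205 = 2.178 mg/L.

2.18 mg/L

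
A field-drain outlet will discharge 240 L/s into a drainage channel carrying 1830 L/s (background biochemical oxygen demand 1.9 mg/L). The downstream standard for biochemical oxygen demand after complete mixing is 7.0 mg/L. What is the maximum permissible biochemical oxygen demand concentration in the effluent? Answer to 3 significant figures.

45.9 mg/L

At the limit, (Qr·Cr + Qe·Cₑ)/(Qr + Qe) = 7.0:
Cₑ = (2070·7.0 − 1830·1.900) / 240.0 = 45.89 mg/L.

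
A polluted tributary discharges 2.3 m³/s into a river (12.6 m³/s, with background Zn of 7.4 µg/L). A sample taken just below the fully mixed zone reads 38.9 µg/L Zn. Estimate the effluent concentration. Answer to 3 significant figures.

Mass balance: 12.60·7.400 + 2.300·Cₑ = 14.90·38.90
→ Cₑ = (14.90·38.90 − 12.60·7.400) / 2.300 = 211.5 µg/L.

211 µg/L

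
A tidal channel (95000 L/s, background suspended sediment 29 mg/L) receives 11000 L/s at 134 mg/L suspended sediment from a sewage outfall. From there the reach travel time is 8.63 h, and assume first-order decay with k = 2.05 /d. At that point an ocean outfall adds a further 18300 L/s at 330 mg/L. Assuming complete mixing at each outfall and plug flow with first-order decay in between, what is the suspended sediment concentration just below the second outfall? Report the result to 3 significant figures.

64.9 mg/L

Conservation of mass: C = (95000·29.00 + 11000·134.0) / 106000 = 4229000/106000 = 39.90 mg/L; combined flow 106000 L/s.
Applying C = C₀e^(−kt): 39.90 × 0.4785 = 19.09 mg/L.
Second outfall: C = (106000·19.09 + 18300·330.0)/124300 = 64.86 mg/L.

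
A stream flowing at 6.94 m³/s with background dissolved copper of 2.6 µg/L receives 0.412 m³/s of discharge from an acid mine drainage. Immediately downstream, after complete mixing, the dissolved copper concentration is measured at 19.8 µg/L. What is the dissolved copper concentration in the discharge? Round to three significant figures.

310 µg/L

Mass balance: 6.940·2.600 + 0.4120·Cₑ = 7.352·19.80
→ Cₑ = (7.352·19.80 − 6.940·2.600) / 0.4120 = 309.5 µg/L.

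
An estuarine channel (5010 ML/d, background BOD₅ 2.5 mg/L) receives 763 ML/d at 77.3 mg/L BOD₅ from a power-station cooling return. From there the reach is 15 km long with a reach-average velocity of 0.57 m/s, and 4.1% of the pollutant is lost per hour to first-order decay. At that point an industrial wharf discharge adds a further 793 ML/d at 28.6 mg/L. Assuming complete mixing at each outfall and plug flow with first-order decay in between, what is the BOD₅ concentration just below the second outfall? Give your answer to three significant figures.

Mixed concentration C = ΣQC/ΣQ = (5010·2.500 + 763.0·77.30) / 5773 = 71500/5773 = 12.39 mg/L; combined flow 5773 ML/d.
Travel time t = 15·1000 / 0.57 = 26320 s = 7.310 h.
4.1%/h lost → k = −ln(1 − 0.041) = 0.04186 h⁻¹.
First-order decay: C = 12.39·exp(−k·t) = 12.39·0.7364 = 9.121 mg/L.
At the second outfall, C = (5773·9.121 + 793.0·28.60) / (5773 + 793.0) = 11.47 mg/L.

11.5 mg/L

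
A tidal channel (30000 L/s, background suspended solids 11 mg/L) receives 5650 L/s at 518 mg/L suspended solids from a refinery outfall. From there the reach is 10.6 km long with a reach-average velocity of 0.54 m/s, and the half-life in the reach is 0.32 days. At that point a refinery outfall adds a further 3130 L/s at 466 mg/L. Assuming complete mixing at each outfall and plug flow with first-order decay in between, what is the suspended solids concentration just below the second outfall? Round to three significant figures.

89.0 mg/L

Mass balance: C = (30000·11.00 + 5650·518.0) / 35650 = 3257000/35650 = 91.35 mg/L; combined flow 35650 L/s.
Travel time t = 10.6·1000 / 0.54 = 19630 s = 5.453 h.
Half-life 0.32 d → k = ln 2 / 0.32 = 2.166 d⁻¹.
First-order decay: C = 91.35·exp(−k·t) = 91.35·0.6113 = 55.85 mg/L.
Second outfall: C = (35650·55.85 + 3130·466.0)/38780 = 88.95 mg/L.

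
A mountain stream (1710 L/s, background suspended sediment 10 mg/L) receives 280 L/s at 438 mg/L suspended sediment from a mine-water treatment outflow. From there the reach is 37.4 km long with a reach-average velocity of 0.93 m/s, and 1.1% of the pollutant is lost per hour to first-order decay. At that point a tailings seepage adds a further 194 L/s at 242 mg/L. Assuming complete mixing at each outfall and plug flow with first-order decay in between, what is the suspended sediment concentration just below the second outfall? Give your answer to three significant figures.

Flow-weighted average: C = (1710·10.00 + 280.0·438.0) / 1990 = 139700/1990 = 70.22 mg/L; combined flow 1990 L/s.
Travel time t = 37.4·1000 / 0.93 = 40220 s = 11.17 h.
1.1%/h lost → k = −ln(1 − 0.011) = 0.01106 h⁻¹.
Decay over the reach: 70.22·exp(−kt) = 70.22·0.8838 = 62.06 mg/L.
At the second outfall, C = (1990·62.06 + 194.0·242.0) / (1990 + 194.0) = 78.04 mg/L.

78.0 mg/L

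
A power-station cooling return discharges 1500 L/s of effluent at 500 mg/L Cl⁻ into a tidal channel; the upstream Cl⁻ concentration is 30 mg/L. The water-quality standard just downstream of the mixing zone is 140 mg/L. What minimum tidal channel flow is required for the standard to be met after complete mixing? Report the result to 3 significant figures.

4910 L/s

Set C_mix = 140: (Q·30.00 + 1500·500.0) / (Q + 1500) = 140
→ Q = 1500·(500.0 − 140)/(140 − 30.00) = 4909 L/s.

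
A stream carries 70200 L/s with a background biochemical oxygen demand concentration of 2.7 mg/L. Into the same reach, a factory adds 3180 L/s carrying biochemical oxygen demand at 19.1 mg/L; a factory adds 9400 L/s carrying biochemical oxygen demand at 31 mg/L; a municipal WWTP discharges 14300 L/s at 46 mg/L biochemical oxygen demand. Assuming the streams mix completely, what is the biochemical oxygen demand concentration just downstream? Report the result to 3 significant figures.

12.4 mg/L

Flow-weighted average: C = (70200·2.700 + 3180·19.10 + 9400·31.00 + 14300·46.00) / 97080 = 1199000/97080 = 12.36 mg/L.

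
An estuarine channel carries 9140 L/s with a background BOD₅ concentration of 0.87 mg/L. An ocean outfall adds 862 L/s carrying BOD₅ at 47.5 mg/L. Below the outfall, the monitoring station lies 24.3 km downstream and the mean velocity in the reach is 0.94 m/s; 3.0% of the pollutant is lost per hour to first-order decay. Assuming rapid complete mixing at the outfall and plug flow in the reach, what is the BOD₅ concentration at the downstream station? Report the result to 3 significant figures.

After mixing, C = (9140·0.8700 + 862.0·47.50) / 10000 = 48900/10000 = 4.889 mg/L.
Travel time t = 24.3·1000 / 0.94 = 25850 s = 7.181 h.
3.0%/h lost → k = −ln(1 − 0.03) = 0.03046 h⁻¹.
First-order decay: C = 4.889·exp(−k·t) = 4.889·0.8035 = 3.928 mg/L.

3.93 mg/L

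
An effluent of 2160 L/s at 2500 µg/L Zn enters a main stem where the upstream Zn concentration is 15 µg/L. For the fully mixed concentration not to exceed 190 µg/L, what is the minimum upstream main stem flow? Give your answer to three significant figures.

Set C_mix = 190: (Q·15.00 + 2160·2500) / (Q + 2160) = 190
→ Q = 2160·(2500 − 190)/(190 − 15.00) = 28510 L/s.

28500 L/s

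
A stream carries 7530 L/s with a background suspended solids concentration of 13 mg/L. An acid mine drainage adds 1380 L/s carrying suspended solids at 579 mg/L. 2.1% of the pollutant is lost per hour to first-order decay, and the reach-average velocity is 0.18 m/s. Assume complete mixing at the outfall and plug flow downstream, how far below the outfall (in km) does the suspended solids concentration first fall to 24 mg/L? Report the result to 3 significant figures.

After mixing, C = (7530·13.00 + 1380·579.0) / 8910 = 896900/8910 = 100.7 mg/L.
2.1%/h lost → k = −ln(1 − 0.021) = 0.02122 h⁻¹.
Set 100.7·exp(−k·t) = 24 → t = ln(100.7/24)/k = 243200 s = 67.55 h.
Distance = v·t = 0.18·243200 = 43770 m = 43.77 km.

43.8 km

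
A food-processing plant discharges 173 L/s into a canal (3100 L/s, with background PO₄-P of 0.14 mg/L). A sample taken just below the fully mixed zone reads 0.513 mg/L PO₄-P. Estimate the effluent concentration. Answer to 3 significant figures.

Mass balance: 3100·0.1400 + 173.0·Cₑ = 3273·0.5130
→ Cₑ = (3273·0.5130 − 3100·0.1400) / 173.0 = 7.197 mg/L.

7.20 mg/L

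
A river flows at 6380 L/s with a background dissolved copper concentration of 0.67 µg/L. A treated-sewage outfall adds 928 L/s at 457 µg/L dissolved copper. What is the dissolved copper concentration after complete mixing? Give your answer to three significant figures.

Flow-weighted average: C = (6380·0.6700 + 928.0·457.0) / 7308 = 428400/7308 = 58.62 µg/L.

58.6 µg/L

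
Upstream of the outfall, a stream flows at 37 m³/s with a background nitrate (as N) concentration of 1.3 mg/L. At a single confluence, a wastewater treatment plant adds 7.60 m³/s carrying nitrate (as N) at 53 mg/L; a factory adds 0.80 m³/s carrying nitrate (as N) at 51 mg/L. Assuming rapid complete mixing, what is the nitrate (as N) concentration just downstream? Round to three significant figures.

10.8 mg/L

After mixing, C = (37.00·1.300 + 7.600·53.00 + 0.8000·51.00) / 45.40 = 491.7/45.40 = 10.83 mg/L.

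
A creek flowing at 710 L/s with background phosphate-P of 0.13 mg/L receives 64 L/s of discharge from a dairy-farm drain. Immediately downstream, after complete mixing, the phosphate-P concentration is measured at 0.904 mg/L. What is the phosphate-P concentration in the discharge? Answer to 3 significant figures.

9.49 mg/L

Mass balance: 710.0·0.1300 + 64.00·Cₑ = 774.0·0.9040
→ Cₑ = (774.0·0.9040 − 710.0·0.1300) / 64.00 = 9.491 mg/L.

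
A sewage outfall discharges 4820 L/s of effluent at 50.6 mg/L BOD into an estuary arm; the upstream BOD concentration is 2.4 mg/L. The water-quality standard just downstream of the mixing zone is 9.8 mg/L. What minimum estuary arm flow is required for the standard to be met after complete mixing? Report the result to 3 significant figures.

26600 L/s

Set C_mix = 9.8: (Q·2.400 + 4820·50.60) / (Q + 4820) = 9.8
→ Q = 4820·(50.60 − 9.8)/(9.8 − 2.400) = 26580 L/s.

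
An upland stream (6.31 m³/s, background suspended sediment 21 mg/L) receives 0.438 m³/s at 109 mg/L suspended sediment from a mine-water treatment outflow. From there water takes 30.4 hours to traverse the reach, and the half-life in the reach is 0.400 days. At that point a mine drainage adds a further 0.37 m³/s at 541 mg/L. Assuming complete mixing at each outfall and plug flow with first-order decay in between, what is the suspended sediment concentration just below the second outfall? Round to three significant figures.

After mixing, C = (6.310·21.00 + 0.4380·109.0) / 6.748 = 180.3/6.748 = 26.71 mg/L; combined flow 6.748 m³/s.
Half-life 0.400 d → k = ln 2 / 0.400 = 1.733 d⁻¹.
After decay, C = 26.71 × e^(−kt) = 26.71 × 0.1114 = 2.975 mg/L.
Second outfall: C = (6.748·2.975 + 0.3700·541.0)/7.118 = 30.94 mg/L.

30.9 mg/L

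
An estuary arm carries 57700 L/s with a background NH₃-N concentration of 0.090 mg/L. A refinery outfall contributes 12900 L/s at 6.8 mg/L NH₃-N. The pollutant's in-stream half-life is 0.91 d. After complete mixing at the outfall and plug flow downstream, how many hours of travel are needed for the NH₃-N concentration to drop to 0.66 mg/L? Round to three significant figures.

21.7 h

After mixing, C = (57700·0.09000 + 12900·6.800) / 70600 = 92910/70600 = 1.316 mg/L.
Half-life 0.91 d → k = ln 2 / 0.91 = 0.7617 d⁻¹.
1.316·exp(−k·t) = 0.66 → t = ln(1.316/0.66)/k = 78280 s = 21.75 h.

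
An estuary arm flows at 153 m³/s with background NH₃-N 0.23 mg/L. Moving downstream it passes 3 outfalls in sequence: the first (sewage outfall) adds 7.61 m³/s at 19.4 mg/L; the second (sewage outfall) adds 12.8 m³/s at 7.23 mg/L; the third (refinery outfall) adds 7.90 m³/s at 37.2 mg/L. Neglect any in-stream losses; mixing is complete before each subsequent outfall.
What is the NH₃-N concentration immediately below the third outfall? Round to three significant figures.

3.14 mg/L

After outfall 1: Q = 153.0 + 7.610 = 160.6 m³/s; C = (153.0·0.2300 + 7.610·19.40)/160.6 = 1.138 mg/L.
After outfall 2: Q = 160.6 + 12.80 = 173.4 m³/s; C = (160.6·1.138 + 12.80·7.230)/173.4 = 1.588 mg/L.
After outfall 3: Q = 173.4 + 7.900 = 181.3 m³/s; C = (173.4·1.588 + 7.900·37.20)/181.3 = 3.140 mg/L.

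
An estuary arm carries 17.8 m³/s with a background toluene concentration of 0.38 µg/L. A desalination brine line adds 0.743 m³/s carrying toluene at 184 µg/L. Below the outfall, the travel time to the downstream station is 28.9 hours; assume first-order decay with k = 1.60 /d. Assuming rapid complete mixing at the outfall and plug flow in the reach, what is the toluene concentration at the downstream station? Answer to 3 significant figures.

1.13 µg/L

Conservation of mass: C = (17.80·0.3800 + 0.7430·184.0) / 18.54 = 143.5/18.54 = 7.737 µg/L.
First-order decay: C = 7.737·exp(−k·t) = 7.737·0.1456 = 1.127 µg/L.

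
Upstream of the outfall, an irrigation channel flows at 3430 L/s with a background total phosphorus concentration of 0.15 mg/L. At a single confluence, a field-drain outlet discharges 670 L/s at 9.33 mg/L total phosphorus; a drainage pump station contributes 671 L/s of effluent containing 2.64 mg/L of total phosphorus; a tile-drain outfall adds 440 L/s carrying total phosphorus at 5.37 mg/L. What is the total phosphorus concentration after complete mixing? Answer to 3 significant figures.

Mixed concentration C = ΣQC/ΣQ = (3430·0.1500 + 670.0·9.330 + 671.0·2.640 + 440.0·5.370) / 5211 = 10900/5211 = 2.092 mg/L.

2.09 mg/L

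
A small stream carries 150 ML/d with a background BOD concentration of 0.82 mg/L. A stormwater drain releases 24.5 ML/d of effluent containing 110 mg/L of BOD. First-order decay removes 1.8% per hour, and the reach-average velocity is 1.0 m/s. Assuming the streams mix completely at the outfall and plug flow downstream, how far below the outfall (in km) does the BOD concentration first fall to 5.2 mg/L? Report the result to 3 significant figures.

Flow-weighted average: C = (150.0·0.8200 + 24.50·110.0) / 174.5 = 2818/174.5 = 16.15 mg/L.
1.8%/h lost → k = −ln(1 − 0.018) = 0.01816 h⁻¹.
Set 16.15·exp(−k·t) = 5.2 → t = ln(16.15/5.2)/k = 224600 s = 62.39 h.
Distance = v·t = 1.0·224600 = 224600 m = 224.6 km.

225 km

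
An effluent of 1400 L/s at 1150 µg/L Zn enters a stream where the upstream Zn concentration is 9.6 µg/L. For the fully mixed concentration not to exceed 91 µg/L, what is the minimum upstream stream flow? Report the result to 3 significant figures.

Set C_mix = 91: (Q·9.600 + 1400·1150) / (Q + 1400) = 91
→ Q = 1400·(1150 − 91)/(91 − 9.600) = 18210 L/s.

18200 L/s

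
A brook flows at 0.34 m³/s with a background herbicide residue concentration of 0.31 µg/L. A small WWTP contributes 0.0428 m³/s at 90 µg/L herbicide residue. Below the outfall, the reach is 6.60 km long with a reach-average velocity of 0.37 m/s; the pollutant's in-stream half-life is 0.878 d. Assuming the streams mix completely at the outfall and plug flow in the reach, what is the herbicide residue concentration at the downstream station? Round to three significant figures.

Mixed concentration C = ΣQC/ΣQ = (0.3400·0.3100 + 0.04280·90.00) / 0.3828 = 3.957/0.3828 = 10.34 µg/L.
Travel time t = 6.60·1000 / 0.37 = 17840 s = 4.955 h.
Half-life 0.878 d → k = ln 2 / 0.878 = 0.7895 d⁻¹.
Applying C = C₀e^(−kt): 10.34 × 0.8496 = 8.783 µg/L.

8.78 µg/L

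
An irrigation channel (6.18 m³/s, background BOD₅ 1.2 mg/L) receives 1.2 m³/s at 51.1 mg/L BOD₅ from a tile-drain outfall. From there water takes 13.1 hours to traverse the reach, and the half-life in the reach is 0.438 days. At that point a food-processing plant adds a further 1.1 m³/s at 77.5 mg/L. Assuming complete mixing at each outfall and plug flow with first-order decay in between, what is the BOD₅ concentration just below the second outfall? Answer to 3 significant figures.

Mass balance: C = (6.180·1.200 + 1.200·51.10) / 7.380 = 68.74/7.380 = 9.314 mg/L; combined flow 7.380 m³/s.
Half-life 0.438 d → k = ln 2 / 0.438 = 1.583 d⁻¹.
Applying C = C₀e^(−kt): 9.314 × 0.4216 = 3.926 mg/L.
At the second outfall, C = (7.380·3.926 + 1.100·77.50) / (7.380 + 1.100) = 13.47 mg/L.

13.5 mg/L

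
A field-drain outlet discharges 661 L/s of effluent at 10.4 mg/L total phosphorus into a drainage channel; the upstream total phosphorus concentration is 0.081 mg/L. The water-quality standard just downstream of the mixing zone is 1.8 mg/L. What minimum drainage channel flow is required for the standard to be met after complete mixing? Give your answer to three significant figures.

3310 L/s

Set C_mix = 1.8: (Q·0.08100 + 661.0·10.40) / (Q + 661.0) = 1.8
→ Q = 661.0·(10.40 − 1.8)/(1.8 − 0.08100) = 3307 L/s.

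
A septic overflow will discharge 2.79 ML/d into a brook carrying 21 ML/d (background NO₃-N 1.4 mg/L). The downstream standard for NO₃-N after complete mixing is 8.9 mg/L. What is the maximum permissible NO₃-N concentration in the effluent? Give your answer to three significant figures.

At the limit, (Qr·Cr + Qe·Cₑ)/(Qr + Qe) = 8.9:
Cₑ = (23.79·8.9 − 21.00·1.400) / 2.790 = 65.35 mg/L.

65.4 mg/L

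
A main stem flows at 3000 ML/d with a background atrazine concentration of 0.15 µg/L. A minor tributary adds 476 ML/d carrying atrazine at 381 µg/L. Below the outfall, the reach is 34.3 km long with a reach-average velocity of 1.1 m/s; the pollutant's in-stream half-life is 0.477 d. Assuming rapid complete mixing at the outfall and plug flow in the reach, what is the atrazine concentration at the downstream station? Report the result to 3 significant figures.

Mass balance: C = (3000·0.1500 + 476.0·381.0) / 3476 = 181800/3476 = 52.30 µg/L.
Travel time t = 34.3·1000 / 1.1 = 31180 s = 8.662 h.
Half-life 0.477 d → k = ln 2 / 0.477 = 1.453 d⁻¹.
First-order decay: C = 52.30·exp(−k·t) = 52.30·0.5919 = 30.96 µg/L.

31.0 µg/L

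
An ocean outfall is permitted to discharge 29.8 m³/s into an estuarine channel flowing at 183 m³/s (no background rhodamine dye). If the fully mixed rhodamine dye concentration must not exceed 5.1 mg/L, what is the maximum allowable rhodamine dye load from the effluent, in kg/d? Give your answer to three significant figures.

Mass balance at the limit: 183.0·0 + 29.80·Cₑ = 212.8·5.1 → Cₑ = 36.42 mg/L.
Load = 29.80 m³/s × 36.42 g/m³ × 86 400 s/d = 93770 kg/d.

93800 kg/d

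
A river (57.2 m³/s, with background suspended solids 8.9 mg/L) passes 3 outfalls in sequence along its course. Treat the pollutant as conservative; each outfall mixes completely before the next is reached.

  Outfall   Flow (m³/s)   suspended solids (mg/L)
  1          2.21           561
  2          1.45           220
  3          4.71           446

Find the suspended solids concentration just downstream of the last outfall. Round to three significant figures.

Below outfall 1: Q → 59.41 m³/s, C = (57.20·8.900 + 2.210·561.0)/59.41 = 29.44 mg/L.
Below outfall 2: Q → 60.86 m³/s, C = (59.41·29.44 + 1.450·220.0)/60.86 = 33.98 mg/L.
Below outfall 3: Q → 65.57 m³/s, C = (60.86·33.98 + 4.710·446.0)/65.57 = 63.57 mg/L.

63.6 mg/L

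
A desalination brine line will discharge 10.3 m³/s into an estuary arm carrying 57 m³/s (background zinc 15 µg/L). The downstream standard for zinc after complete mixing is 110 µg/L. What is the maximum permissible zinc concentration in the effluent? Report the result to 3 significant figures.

636 µg/L

At the limit, (Qr·Cr + Qe·Cₑ)/(Qr + Qe) = 110:
Cₑ = (67.30·110 − 57.00·15.00) / 10.30 = 635.7 µg/L.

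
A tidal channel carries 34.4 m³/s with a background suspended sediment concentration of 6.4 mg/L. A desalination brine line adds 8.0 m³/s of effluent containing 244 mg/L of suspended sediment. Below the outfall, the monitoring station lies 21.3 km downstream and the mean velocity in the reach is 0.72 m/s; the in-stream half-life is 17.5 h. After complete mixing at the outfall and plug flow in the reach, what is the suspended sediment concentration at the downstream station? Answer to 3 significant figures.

37.0 mg/L

Conservation of mass: C = (34.40·6.400 + 8.000·244.0) / 42.40 = 2172/42.40 = 51.23 mg/L.
Travel time t = 21.3·1000 / 0.72 = 29580 s = 8.218 h.
Half-life 17.5 h → k = ln 2 / 17.5 = 0.03961 h⁻¹ = 0.9506 d⁻¹.
First-order decay: C = 51.23·exp(−k·t) = 51.23·0.7222 = 37.00 mg/L.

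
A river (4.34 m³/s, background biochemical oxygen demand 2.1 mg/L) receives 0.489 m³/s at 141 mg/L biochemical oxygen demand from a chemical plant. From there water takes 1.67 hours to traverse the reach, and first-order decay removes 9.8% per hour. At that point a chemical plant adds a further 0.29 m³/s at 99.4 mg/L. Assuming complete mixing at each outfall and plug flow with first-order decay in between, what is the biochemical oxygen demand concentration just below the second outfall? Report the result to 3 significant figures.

After mixing, C = (4.340·2.100 + 0.4890·141.0) / 4.829 = 78.06/4.829 = 16.17 mg/L; combined flow 4.829 m³/s.
9.8%/h lost → k = −ln(1 − 0.098) = 0.1031 h⁻¹.
After decay, C = 16.17 × e^(−kt) = 16.17 × 0.8418 = 13.61 mg/L.
At the second outfall, C = (4.829·13.61 + 0.2900·99.40) / (4.829 + 0.2900) = 18.47 mg/L.

18.5 mg/L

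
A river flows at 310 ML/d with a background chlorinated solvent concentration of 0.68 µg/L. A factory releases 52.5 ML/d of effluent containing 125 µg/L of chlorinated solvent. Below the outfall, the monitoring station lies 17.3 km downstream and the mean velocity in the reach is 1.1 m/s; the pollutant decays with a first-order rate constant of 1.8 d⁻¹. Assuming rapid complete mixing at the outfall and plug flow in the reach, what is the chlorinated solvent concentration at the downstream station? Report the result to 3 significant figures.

After mixing, C = (310.0·0.6800 + 52.50·125.0) / 362.5 = 6773/362.5 = 18.68 µg/L.
Travel time t = 17.3·1000 / 1.1 = 15730 s = 4.369 h.
After decay, C = 18.68 × e^(−kt) = 18.68 × 0.7206 = 13.46 µg/L.

13.5 µg/L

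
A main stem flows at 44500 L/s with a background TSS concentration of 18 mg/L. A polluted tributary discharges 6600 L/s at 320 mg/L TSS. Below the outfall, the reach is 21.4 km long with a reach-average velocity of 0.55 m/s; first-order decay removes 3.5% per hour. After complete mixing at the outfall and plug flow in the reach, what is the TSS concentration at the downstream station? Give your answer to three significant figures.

After mixing, C = (44500·18.00 + 6600·320.0) / 51100 = 2913000/51100 = 57.01 mg/L.
Travel time t = 21.4·1000 / 0.55 = 38910 s = 10.81 h.
3.5%/h lost → k = −ln(1 − 0.035) = 0.03563 h⁻¹.
Applying C = C₀e^(−kt): 57.01 × 0.6804 = 38.79 mg/L.

38.8 mg/L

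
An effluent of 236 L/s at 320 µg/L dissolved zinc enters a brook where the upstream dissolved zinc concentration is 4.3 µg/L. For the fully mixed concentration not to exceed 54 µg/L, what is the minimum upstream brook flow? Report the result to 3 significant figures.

1260 L/s

Set C_mix = 54: (Q·4.300 + 236.0·320.0) / (Q + 236.0) = 54
→ Q = 236.0·(320.0 − 54)/(54 − 4.300) = 1263 L/s.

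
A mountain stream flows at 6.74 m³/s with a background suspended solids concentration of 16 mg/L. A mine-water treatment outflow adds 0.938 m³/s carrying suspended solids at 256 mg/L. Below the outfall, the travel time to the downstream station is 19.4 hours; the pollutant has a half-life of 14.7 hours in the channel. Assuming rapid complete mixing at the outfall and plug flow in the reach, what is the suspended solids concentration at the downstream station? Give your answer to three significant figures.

18.2 mg/L

Mixed concentration C = ΣQC/ΣQ = (6.740·16.00 + 0.9380·256.0) / 7.678 = 348.0/7.678 = 45.32 mg/L.
Half-life 14.7 h → k = ln 2 / 14.7 = 0.04715 h⁻¹ = 1.132 d⁻¹.
First-order decay: C = 45.32·exp(−k·t) = 45.32·0.4006 = 18.16 mg/L.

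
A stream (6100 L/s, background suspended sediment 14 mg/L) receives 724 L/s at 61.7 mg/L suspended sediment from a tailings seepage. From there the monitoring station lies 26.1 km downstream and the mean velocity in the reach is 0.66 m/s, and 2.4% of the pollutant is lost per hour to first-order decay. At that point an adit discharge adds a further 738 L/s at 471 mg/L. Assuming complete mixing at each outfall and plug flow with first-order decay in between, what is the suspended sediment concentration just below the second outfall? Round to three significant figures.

Mass balance: C = (6100·14.00 + 724.0·61.70) / 6824 = 130100/6824 = 19.06 mg/L; combined flow 6824 L/s.
Travel time t = 26.1·1000 / 0.66 = 39550 s = 10.98 h.
2.4%/h lost → k = −ln(1 − 0.024) = 0.02429 h⁻¹.
Decay over the reach: 19.06·exp(−kt) = 19.06·0.7658 = 14.60 mg/L.
At the second outfall, C = (6824·14.60 + 738.0·471.0) / (6824 + 738.0) = 59.14 mg/L.

59.1 mg/L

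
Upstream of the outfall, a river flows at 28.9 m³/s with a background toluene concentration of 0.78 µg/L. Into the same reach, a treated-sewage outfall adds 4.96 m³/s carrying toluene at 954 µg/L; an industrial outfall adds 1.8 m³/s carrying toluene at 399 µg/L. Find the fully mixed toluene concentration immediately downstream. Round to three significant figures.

153 µg/L

After mixing, C = (28.90·0.7800 + 4.960·954.0 + 1.800·399.0) / 35.66 = 5473/35.66 = 153.5 µg/L.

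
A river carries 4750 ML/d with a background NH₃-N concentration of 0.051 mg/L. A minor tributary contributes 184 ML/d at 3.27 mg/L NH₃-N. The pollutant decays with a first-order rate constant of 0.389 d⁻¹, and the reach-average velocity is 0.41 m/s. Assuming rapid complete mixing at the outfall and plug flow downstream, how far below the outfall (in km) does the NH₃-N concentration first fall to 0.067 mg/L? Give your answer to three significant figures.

After mixing, C = (4750·0.05100 + 184.0·3.270) / 4934 = 843.9/4934 = 0.1710 mg/L.
Set 0.1710·exp(−k·t) = 0.067 → t = ln(0.1710/0.067)/k = 208200 s = 57.82 h.
Distance = v·t = 0.41·208200 = 85350 m = 85.35 km.

85.3 km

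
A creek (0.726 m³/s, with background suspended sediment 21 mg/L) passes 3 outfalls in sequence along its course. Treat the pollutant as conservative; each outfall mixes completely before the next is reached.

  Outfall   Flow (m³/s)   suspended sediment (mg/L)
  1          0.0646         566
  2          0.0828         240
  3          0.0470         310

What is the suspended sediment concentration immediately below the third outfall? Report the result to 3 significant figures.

93.7 mg/L

Below outfall 1: Q → 0.7906 m³/s, C = (0.7260·21.00 + 0.06460·566.0)/0.7906 = 65.53 mg/L.
Below outfall 2: Q → 0.8734 m³/s, C = (0.7906·65.53 + 0.08280·240.0)/0.8734 = 82.07 mg/L.
Below outfall 3: Q → 0.9204 m³/s, C = (0.8734·82.07 + 0.04700·310.0)/0.9204 = 93.71 mg/L.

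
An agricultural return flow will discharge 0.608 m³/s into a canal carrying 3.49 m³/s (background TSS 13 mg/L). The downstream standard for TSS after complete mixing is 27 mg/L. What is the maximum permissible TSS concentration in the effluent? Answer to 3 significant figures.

At the limit, (Qr·Cr + Qe·Cₑ)/(Qr + Qe) = 27:
Cₑ = (4.098·27 − 3.490·13.00) / 0.6080 = 107.4 mg/L.

107 mg/L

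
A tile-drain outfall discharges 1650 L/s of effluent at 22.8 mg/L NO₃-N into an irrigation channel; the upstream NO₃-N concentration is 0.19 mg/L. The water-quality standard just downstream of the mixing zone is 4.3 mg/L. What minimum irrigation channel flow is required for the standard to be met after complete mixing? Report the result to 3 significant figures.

7430 L/s

Set C_mix = 4.3: (Q·0.1900 + 1650·22.80) / (Q + 1650) = 4.3
→ Q = 1650·(22.80 − 4.3)/(4.3 − 0.1900) = 7427 L/s.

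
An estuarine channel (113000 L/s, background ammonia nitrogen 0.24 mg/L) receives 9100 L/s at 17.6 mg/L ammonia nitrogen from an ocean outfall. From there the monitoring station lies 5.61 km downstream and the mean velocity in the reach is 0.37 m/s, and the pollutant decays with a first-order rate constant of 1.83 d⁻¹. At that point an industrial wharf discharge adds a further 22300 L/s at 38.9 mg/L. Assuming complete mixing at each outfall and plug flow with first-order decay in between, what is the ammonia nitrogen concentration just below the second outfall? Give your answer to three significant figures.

After mixing, C = (113000·0.2400 + 9100·17.60) / 122100 = 187300/122100 = 1.534 mg/L; combined flow 122100 L/s.
Travel time t = 5.61·1000 / 0.37 = 15160 s = 4.212 h.
Applying C = C₀e^(−kt): 1.534 × 0.7253 = 1.113 mg/L.
At the second outfall, C = (122100·1.113 + 22300·38.90) / (122100 + 22300) = 6.948 mg/L.

6.95 mg/L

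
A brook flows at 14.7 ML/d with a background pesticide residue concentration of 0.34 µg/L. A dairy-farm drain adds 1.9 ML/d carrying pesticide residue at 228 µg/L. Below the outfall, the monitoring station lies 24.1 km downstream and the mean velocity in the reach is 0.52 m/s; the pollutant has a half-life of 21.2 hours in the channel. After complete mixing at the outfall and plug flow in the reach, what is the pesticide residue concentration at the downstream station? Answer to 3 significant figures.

Mixed concentration C = ΣQC/ΣQ = (14.70·0.3400 + 1.900·228.0) / 16.60 = 438.2/16.60 = 26.40 µg/L.
Travel time t = 24.1·1000 / 0.52 = 46350 s = 12.87 h.
Half-life 21.2 h → k = ln 2 / 21.2 = 0.03270 h⁻¹ = 0.7847 d⁻¹.
After decay, C = 26.40 × e^(−kt) = 26.40 × 0.6564 = 17.33 µg/L.

17.3 µg/L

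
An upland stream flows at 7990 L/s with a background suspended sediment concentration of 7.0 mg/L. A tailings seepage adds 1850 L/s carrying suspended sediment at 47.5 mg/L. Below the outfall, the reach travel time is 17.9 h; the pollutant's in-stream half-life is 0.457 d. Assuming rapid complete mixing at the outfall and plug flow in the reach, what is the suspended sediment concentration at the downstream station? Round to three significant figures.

Flow-weighted average: C = (7990·7.000 + 1850·47.50) / 9840 = 143800/9840 = 14.61 mg/L.
Half-life 0.457 d → k = ln 2 / 0.457 = 1.517 d⁻¹.
After decay, C = 14.61 × e^(−kt) = 14.61 × 0.3226 = 4.715 mg/L.

4.72 mg/L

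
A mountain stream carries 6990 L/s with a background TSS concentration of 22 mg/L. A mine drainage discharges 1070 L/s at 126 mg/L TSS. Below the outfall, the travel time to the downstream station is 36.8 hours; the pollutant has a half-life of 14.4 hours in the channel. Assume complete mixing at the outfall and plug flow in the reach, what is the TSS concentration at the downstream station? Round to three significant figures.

After mixing, C = (6990·22.00 + 1070·126.0) / 8060 = 288600/8060 = 35.81 mg/L.
Half-life 14.4 h → k = ln 2 / 14.4 = 0.04814 h⁻¹ = 1.155 d⁻¹.
After decay, C = 35.81 × e^(−kt) = 35.81 × 0.1701 = 6.091 mg/L.

6.09 mg/L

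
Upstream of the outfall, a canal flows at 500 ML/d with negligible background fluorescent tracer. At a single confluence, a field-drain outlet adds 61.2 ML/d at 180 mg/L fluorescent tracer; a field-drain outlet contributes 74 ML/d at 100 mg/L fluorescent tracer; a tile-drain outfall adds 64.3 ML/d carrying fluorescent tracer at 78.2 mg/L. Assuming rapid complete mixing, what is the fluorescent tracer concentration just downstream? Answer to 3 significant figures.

After mixing, C = (500.0·0 + 61.20·180.0 + 74.00·100.0 + 64.30·78.20) / 699.5 = 23440/699.5 = 33.52 mg/L.

33.5 mg/L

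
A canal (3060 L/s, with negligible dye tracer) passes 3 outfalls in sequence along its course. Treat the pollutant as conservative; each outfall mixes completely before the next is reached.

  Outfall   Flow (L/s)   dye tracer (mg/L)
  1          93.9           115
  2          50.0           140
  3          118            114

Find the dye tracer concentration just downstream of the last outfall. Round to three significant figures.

After outfall 1: Q = 3060 + 93.90 = 3154 L/s; C = (3060·0 + 93.90·115.0)/3154 = 3.424 mg/L.
After outfall 2: Q = 3154 + 50.00 = 3204 L/s; C = (3154·3.424 + 50.00·140.0)/3204 = 5.555 mg/L.
After outfall 3: Q = 3204 + 118.0 = 3322 L/s; C = (3204·5.555 + 118.0·114.0)/3322 = 9.407 mg/L.

9.41 mg/L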